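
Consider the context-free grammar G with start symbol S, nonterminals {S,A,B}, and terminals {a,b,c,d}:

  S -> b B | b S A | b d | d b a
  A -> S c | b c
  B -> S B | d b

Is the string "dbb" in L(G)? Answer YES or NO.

CNF form of G:
  S -> T1 B | T1 T2 | T1 X4 | T2 X5
  A -> S T0 | T1 T0
  B -> S B | T2 T1
  T0 -> c
  T1 -> b
  T2 -> d
  T3 -> a
  X4 -> S A
  X5 -> T1 T3

Fill CYK table bottom-up:
  T[0,0] 'd' = {T2}  orig:{}
  T[1,1] 'b' = {T1}  orig:{}
  T[2,2] 'b' = {T1}  orig:{}
  T[0,1] 'db' = {B}
  T[1,2] 'bb' = ∅
  T[0,2] 'dbb' = ∅

S ∉ T[0,2] ⇒ NO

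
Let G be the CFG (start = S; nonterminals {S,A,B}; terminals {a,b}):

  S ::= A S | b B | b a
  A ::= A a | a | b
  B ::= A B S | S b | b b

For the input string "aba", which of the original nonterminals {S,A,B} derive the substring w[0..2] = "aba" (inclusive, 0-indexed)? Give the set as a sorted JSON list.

Convert to CNF:
  S -> A S | T1 B | T1 T0
  A -> A T0 | a | b
  B -> A X2 | S T1 | T1 T1
  T0 -> a
  T1 -> b
  X2 -> B S

Fill CYK table bottom-up, restricted to cells inside w[0..2]:
  T[0,0] 'a' = {A,T0}  orig:{A}
  T[1,1] 'b' = {A,T1}  orig:{A}
  T[2,2] 'a' = {A,T0}  orig:{A}
  T[0,1] 'ab' = ∅
  T[1,2] 'ba' = {A,S}
  T[0,2] 'aba' = {S}

Original NTs in T[0,2] deriving "aba": ["S"]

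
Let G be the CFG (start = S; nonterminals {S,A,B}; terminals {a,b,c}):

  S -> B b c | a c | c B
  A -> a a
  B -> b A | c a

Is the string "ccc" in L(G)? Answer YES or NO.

Convert to CNF:
  S -> B X3 | T0 T2 | T2 B
  A -> T0 T0
  B -> T1 A | T2 T0
  T0 -> a
  T1 -> b
  T2 -> c
  X3 -> T1 T2

CYK fill:
  cell(0,0) c: {T2}  orig:{}
  cell(1,1) c: {T2}  orig:{}
  cell(2,2) c: {T2}  orig:{}
  cell(0,1) cc: ∅
  cell(1,2) cc: ∅
  cell(0,2) ccc: ∅

S ∉ T[0,2] ⇒ NO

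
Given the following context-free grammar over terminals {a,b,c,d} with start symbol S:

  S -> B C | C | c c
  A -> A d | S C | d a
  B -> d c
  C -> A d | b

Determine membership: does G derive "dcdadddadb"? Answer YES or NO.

Convert to CNF:
  S -> A T0 | B C | T2 T2 | b
  A -> A T0 | S C | T0 T1
  B -> T0 T2
  C -> A T0 | b
  T0 -> d
  T1 -> a
  T2 -> c

CYK table (by increasing span):
  [0..0]={T0}  "d"  orig:{}
  [1..1]={T2}  "c"  orig:{}
  [2..2]={T0}  "d"  orig:{}
  [3..3]={T1}  "a"  orig:{}
  [4..4]={T0}  "d"  orig:{}
  [5..5]={T0}  "d"  orig:{}
  [6..6]={T0}  "d"  orig:{}
  [7..7]={T1}  "a"  orig:{}
  [8..8]={T0}  "d"  orig:{}
  [9..9]={C,S}  "b"
  [0..1]={B}  "dc"
  [1..2]=∅  "cd"
  [2..3]={A}  "da"
  [3..4]=∅  "ad"
  [4..5]=∅  "dd"
  [5..6]=∅  "dd"
  [6..7]={A}  "da"
  [7..8]=∅  "ad"
  [8..9]=∅  "db"
  [0..2]=∅  "dcd"
  [1..3]=∅  "cda"
  [2..4]={A,C,S}  "dad"
  [3..5]=∅  "add"
  [4..6]=∅  "ddd"
  [5..7]=∅  "dda"
  [6..8]={A,C,S}  "dad"
  [7..9]=∅  "adb"
  [0..3]=∅  "dcda"
  [1..4]=∅  "cdad"
  [2..5]={A,C,S}  "dadd"
  [3..6]=∅  "addd"
  [4..7]=∅  "ddda"
  [5..8]=∅  "ddad"
  [6..9]={A}  "dadb"
  [0..4]={S}  "dcdad"
  [1..5]=∅  "cdadd"
  [2..6]={A,C,S}  "daddd"
  [3..7]=∅  "addda"
  [4..8]=∅  "dddad"
  [5..9]=∅  "ddadb"
  [0..5]={S}  "dcdadd"
  [1..6]=∅  "cdaddd"
  [2..7]=∅  "daddda"
  [3..8]=∅  "adddad"
  [4..9]=∅  "dddadb"
  [0..6]={S}  "dcdaddd"
  [1..7]=∅  "cdaddda"
  [2..8]={A}  "dadddad"
  [3..9]=∅  "adddadb"
  [0..7]=∅  "dcdaddda"
  [1..8]=∅  "cdadddad"
  [2..9]=∅  "dadddadb"
  [0..8]={A}  "dcdadddad"
  [1..9]=∅  "cdadddadb"
  [0..9]=∅  "dcdadddadb"

S ∉ T[0,9] ⇒ NO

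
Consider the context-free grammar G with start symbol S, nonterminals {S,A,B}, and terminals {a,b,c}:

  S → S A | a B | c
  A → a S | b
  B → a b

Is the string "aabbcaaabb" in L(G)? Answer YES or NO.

Convert to CNF:
  S -> S A | T0 B | c
  A -> T0 S | b
  B -> T0 T1
  T0 -> a
  T1 -> b

Fill CYK table bottom-up:
  T[0,0] 'a' = {T0}  orig:{}
  T[1,1] 'a' = {T0}  orig:{}
  T[2,2] 'b' = {A,T1}  orig:{A}
  T[3,3] 'b' = {A,T1}  orig:{A}
  T[4,4] 'c' = {S}
  T[5,5] 'a' = {T0}  orig:{}
  T[6,6] 'a' = {T0}  orig:{}
  T[7,7] 'a' = {T0}  orig:{}
  T[8,8] 'b' = {A,T1}  orig:{A}
  T[9,9] 'b' = {A,T1}  orig:{A}
  T[0,1] 'aa' = ∅
  T[1,2] 'ab' = {B}
  T[2,3] 'bb' = ∅
  T[3,4] 'bc' = ∅
  T[4,5] 'ca' = ∅
  T[5,6] 'aa' = ∅
  T[6,7] 'aa' = ∅
  T[7,8] 'ab' = {B}
  T[8,9] 'bb' = ∅
  T[0,2] 'aab' = {S}
  T[1,3] 'abb' = ∅
  T[2,4] 'bbc' = ∅
  T[3,5] 'bca' = ∅
  T[4,6] 'caa' = ∅
  T[5,7] 'aaa' = ∅
  T[6,8] 'aab' = {S}
  T[7,9] 'abb' = ∅
  T[0,3] 'aabb' = {S}
  T[1,4] 'abbc' = ∅
  T[2,5] 'bbca' = ∅
  T[3,6] 'bcaa' = ∅
  T[4,7] 'caaa' = ∅
  T[5,8] 'aaab' = {A}
  T[6,9] 'aabb' = {S}
  T[0,4] 'aabbc' = ∅
  T[1,5] 'abbca' = ∅
  T[2,6] 'bbcaa' = ∅
  T[3,7] 'bcaaa' = ∅
  T[4,8] 'caaab' = {S}
  T[5,9] 'aaabb' = {A}
  T[0,5] 'aabbca' = ∅
  T[1,6] 'abbcaa' = ∅
  T[2,7] 'bbcaaa' = ∅
  T[3,8] 'bcaaab' = ∅
  T[4,9] 'caaabb' = {S}
  T[0,6] 'aabbcaa' = ∅
  T[1,7] 'abbcaaa' = ∅
  T[2,8] 'bbcaaab' = ∅
  T[3,9] 'bcaaabb' = ∅
  T[0,7] 'aabbcaaa' = ∅
  T[1,8] 'abbcaaab' = ∅
  T[2,9] 'bbcaaabb' = ∅
  T[0,8] 'aabbcaaab' = ∅
  T[1,9] 'abbcaaabb' = ∅
  T[0,9] 'aabbcaaabb' = ∅

S ∉ T[0,9] ⇒ NO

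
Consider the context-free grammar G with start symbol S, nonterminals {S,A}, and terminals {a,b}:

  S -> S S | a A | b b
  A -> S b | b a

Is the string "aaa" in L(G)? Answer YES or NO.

CNF form of G:
  S -> S S | T0 T0 | T1 A
  A -> S T0 | T0 T1
  T0 -> b
  T1 -> a

CYK fill:
  cell(0,0) a: {T1}  orig:{}
  cell(1,1) a: {T1}  orig:{}
  cell(2,2) a: {T1}  orig:{}
  cell(0,1) aa: ∅
  cell(1,2) aa: ∅
  cell(0,2) aaa: ∅

S ∉ T[0,2] ⇒ NO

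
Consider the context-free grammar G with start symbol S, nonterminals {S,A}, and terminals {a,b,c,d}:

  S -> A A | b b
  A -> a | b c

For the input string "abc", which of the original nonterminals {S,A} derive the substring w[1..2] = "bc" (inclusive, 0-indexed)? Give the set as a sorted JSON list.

Convert to CNF:
  S -> A A | T0 T0
  A -> T0 T1 | a
  T0 -> b
  T1 -> c

CYK table (by increasing span), restricted to cells inside w[1..2]:
  T[1,1] 'b' = {T0}  orig:{}
  T[2,2] 'c' = {T1}  orig:{}
  T[1,2] 'bc' = {A}

Original NTs in T[1,2] deriving "bc": ["A"]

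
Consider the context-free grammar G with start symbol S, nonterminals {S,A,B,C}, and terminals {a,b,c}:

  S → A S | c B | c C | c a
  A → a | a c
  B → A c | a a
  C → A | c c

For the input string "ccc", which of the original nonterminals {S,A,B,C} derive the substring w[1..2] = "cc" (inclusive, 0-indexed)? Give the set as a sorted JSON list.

Convert to CNF:
  S -> A S | T1 B | T1 C | T1 T0
  A -> T0 T1 | a
  B -> A T1 | T0 T0
  C -> T0 T1 | T1 T1 | a
  T0 -> a
  T1 -> c

CYK fill, restricted to cells inside w[1..2]:
  T[1,1] 'c' = {T1}  orig:{}
  T[2,2] 'c' = {T1}  orig:{}
  T[1,2] 'cc' = {C}

Original NTs in T[1,2] deriving "cc": ["C"]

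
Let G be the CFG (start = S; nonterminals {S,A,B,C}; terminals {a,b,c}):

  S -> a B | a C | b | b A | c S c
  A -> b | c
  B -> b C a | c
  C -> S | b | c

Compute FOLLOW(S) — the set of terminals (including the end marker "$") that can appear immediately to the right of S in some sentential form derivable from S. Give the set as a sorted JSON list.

FIRST sets, iterate to fixpoint:
iter 1:
  A via A→b: +{b}
  A via A→c: +{c}
  B via B→b C a: +{b}
  B via B→c: +{c}
  C via C→b: +{b}
  C via C→c: +{c}
  S via S→a B: +{a}
  S via S→b: +{b}
  S via S→c S c: +{c}
  FIRST(S)={a,b,c}  FIRST(A)={b,c}  FIRST(B)={b,c}  FIRST(C)={b,c}
iter 2:
  C via C→S: +{a}
  FIRST(S)={a,b,c}  FIRST(A)={b,c}  FIRST(B)={b,c}  FIRST(C)={a,b,c}
iter 3: — fixpoint
  FIRST(S)={a,b,c}  FIRST(A)={b,c}  FIRST(B)={b,c}  FIRST(C)={a,b,c}

FOLLOW sets:
initialize: $ ∈ FOLLOW(S)
pass 1:
  B→b C a: FOLLOW(C) ⊇ FIRST(a) = {a}; new: +{a}
  C→S: FOLLOW(S) ⊇ FOLLOW(C) ⊇ {a}; new: +{a}
  S→a B: FOLLOW(B) ⊇ FOLLOW(S) ⊇ {$,a}; new: +{$,a}
  S→a C: FOLLOW(C) ⊇ FOLLOW(S) ⊇ {$,a}; new: +{$}
  S→b A: FOLLOW(A) ⊇ FOLLOW(S) ⊇ {$,a}; new: +{$,a}
  S→c S c: FOLLOW(S) ⊇ FIRST(c) = {c}; new: +{c}
  FOLLOW[S]={$,a,c}  FOLLOW[A]={$,a}  FOLLOW[B]={$,a}  FOLLOW[C]={$,a}
pass 2:
  S→a B: FOLLOW(B) ⊇ FOLLOW(S) ⊇ {$,a,c}; new: +{c}
  S→a C: FOLLOW(C) ⊇ FOLLOW(S) ⊇ {$,a,c}; new: +{c}
  S→b A: FOLLOW(A) ⊇ FOLLOW(S) ⊇ {$,a,c}; new: +{c}
  FOLLOW[S]={$,a,c}  FOLLOW[A]={$,a,c}  FOLLOW[B]={$,a,c}  FOLLOW[C]={$,a,c}
pass 3: — fixpoint
  FOLLOW[S]={$,a,c}  FOLLOW[A]={$,a,c}  FOLLOW[B]={$,a,c}  FOLLOW[C]={$,a,c}

FOLLOW(S) = ["$", "a", "c"]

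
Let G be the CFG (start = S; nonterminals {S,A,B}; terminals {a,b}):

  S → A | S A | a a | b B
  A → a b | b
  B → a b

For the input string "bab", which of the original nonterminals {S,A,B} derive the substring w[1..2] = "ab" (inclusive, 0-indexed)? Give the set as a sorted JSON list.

CNF form of G:
  S -> S A | T0 T0 | T0 T1 | T1 B | b
  A -> T0 T1 | b
  B -> T0 T1
  T0 -> a
  T1 -> b

CYK table (by increasing span) — only the sub-triangle for w[1..2]:
  [1..1]={T0}  "a"  orig:{}
  [2..2]={A,S,T1}  "b"  orig:{A,S}
  [1..2]={A,B,S}  "ab"

Original NTs in T[1,2] deriving "ab": ["A", "B", "S"]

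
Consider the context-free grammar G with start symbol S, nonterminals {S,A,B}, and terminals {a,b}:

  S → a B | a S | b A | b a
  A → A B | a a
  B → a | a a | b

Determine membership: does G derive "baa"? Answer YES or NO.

Convert to CNF:
  S -> T0 B | T0 S | T1 A | T1 T0
  A -> A B | T0 T0
  B -> T0 T0 | a | b
  T0 -> a
  T1 -> b

CYK fill:
  T[0,0] 'b' = {B,T1}  orig:{B}
  T[1,1] 'a' = {B,T0}  orig:{B}
  T[2,2] 'a' = {B,T0}  orig:{B}
  T[0,1] 'ba' = {S}
  T[1,2] 'aa' = {A,B,S}
  T[0,2] 'baa' = {S}

S ∈ T[0,2] ⇒ YES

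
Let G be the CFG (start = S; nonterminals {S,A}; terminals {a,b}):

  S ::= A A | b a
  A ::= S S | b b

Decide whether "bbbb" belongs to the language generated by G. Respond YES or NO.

Convert to CNF:
  S -> A A | T0 T1
  A -> S S | T0 T0
  T0 -> b
  T1 -> a

Fill CYK table bottom-up:
  [0..0]={T0}  "b"  orig:{}
  [1..1]={T0}  "b"  orig:{}
  [2..2]={T0}  "b"  orig:{}
  [3..3]={T0}  "b"  orig:{}
  [0..1]={A}  "bb"
  [1..2]={A}  "bb"
  [2..3]={A}  "bb"
  [0..2]=∅  "bbb"
  [1..3]=∅  "bbb"
  [0..3]={S}  "bbbb"

S ∈ T[0,3] ⇒ YES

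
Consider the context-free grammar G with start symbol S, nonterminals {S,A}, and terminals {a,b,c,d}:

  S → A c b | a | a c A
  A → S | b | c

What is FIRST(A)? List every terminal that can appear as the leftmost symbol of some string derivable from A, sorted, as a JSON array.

FIRST iteration:
iter 1:
  A via A→b: +{b}
  A via A→c: +{c}
  S via S→A c b: +{b,c}
  S via S→a: +{a}
  FIRST(S)={a,b,c}  FIRST(A)={b,c}
iter 2:
  A via A→S: +{a}
  FIRST(S)={a,b,c}  FIRST(A)={a,b,c}
iter 3: done
  FIRST(S)={a,b,c}  FIRST(A)={a,b,c}

FIRST(A) = ["a", "b", "c"]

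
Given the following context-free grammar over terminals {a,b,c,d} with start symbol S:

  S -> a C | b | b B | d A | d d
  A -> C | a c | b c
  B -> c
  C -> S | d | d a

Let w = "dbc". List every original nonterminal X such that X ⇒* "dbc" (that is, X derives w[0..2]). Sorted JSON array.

Convert to CNF:
  S -> T0 C | T2 B | T3 A | T3 T3 | b
  A -> T0 C | T0 T1 | T2 B | T2 T1 | T3 A | T3 T0 | T3 T3 | b | d
  B -> c
  C -> T0 C | T2 B | T3 A | T3 T0 | T3 T3 | b | d
  T0 -> a
  T1 -> c
  T2 -> b
  T3 -> d

Fill CYK table bottom-up (cells [i..j] with 0 ≤ i ≤ j ≤ 2 only):
  [0..0]={A,C,T3}  "d"  orig:{A,C}
  [1..1]={A,C,S,T2}  "b"  orig:{A,C,S}
  [2..2]={B,T1}  "c"  orig:{B}
  [0..1]={A,C,S}  "db"
  [1..2]={A,C,S}  "bc"
  [0..2]={A,C,S}  "dbc"

Original NTs in T[0,2] deriving "dbc": ["A", "C", "S"]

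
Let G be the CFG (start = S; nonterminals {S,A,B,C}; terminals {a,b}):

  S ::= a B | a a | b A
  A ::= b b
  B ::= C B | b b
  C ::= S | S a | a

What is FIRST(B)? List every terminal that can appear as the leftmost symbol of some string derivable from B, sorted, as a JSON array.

Compute FIRST by fixpoint:
round 1:
  A via A→b b: +{b}
  B via B→b b: +{b}
  C via C→a: +{a}
  S via S→a B: +{a}
  S via S→b A: +{b}
  FIRST[S]={a,b}  FIRST[A]={b}  FIRST[B]={b}  FIRST[C]={a}
round 2:
  B via B→C B: +{a}
  C via C→S: +{b}
  FIRST[S]={a,b}  FIRST[A]={b}  FIRST[B]={a,b}  FIRST[C]={a,b}
round 3: — fixpoint
  FIRST[S]={a,b}  FIRST[A]={b}  FIRST[B]={a,b}  FIRST[C]={a,b}

FIRST(B) = ["a", "b"]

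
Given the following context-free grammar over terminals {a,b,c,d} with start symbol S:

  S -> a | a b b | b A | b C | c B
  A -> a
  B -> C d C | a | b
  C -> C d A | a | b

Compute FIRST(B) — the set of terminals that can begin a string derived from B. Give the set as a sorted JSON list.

Compute FIRST by fixpoint:
pass 1:
  A via A→a: +{a}
  B via B→a: +{a}
  B via B→b: +{b}
  C via C→a: +{a}
  C via C→b: +{b}
  S via S→a: +{a}
  S via S→b A: +{b}
  S via S→c B: +{c}
  FIRST(S)={a,b,c}  FIRST(A)={a}  FIRST(B)={a,b}  FIRST(C)={a,b}
pass 2: done
  FIRST(S)={a,b,c}  FIRST(A)={a}  FIRST(B)={a,b}  FIRST(C)={a,b}

FIRST(B) = ["a", "b"]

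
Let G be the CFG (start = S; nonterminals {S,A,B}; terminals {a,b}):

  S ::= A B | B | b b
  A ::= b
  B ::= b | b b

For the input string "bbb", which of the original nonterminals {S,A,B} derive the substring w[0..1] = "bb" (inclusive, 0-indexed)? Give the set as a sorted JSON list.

Convert to CNF:
  S -> A B | T0 T0 | b
  A -> b
  B -> T0 T0 | b
  T0 -> b

CYK fill, restricted to cells inside w[0..1]:
  cell(0,0) b: {A,B,S,T0}  orig:{A,B,S}
  cell(1,1) b: {A,B,S,T0}  orig:{A,B,S}
  cell(0,1) bb: {B,S}

Original NTs in T[0,1] deriving "bb": ["B", "S"]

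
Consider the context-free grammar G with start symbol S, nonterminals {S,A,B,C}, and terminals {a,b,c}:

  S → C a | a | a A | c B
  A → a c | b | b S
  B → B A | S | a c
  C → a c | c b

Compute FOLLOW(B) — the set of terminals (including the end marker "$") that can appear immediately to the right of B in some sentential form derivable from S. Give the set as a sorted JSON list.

Compute FIRST by fixpoint:
[1]
  A via A→a c: +{a}
  A via A→b: +{b}
  B via B→a c: +{a}
  C via C→a c: +{a}
  C via C→c b: +{c}
  S via S→C a: +{a,c}
  FIRST[S]={a,c}  FIRST[A]={a,b}  FIRST[B]={a}  FIRST[C]={a,c}
[2]
  B via B→S: +{c}
  FIRST[S]={a,c}  FIRST[A]={a,b}  FIRST[B]={a,c}  FIRST[C]={a,c}
[3] (stable)
  FIRST[S]={a,c}  FIRST[A]={a,b}  FIRST[B]={a,c}  FIRST[C]={a,c}

Compute FOLLOW by fixpoint:
FOLLOW(S) := {$}
iter 1:
  B→B A: FOLLOW(B) ⊇ FIRST(A) = {a,b}; new: +{a,b}
  B→B A: FOLLOW(A) ⊇ FOLLOW(B) ⊇ {a,b}; new: +{a,b}
  B→S: FOLLOW(S) ⊇ FOLLOW(B) ⊇ {a,b}; new: +{a,b}
  S→C a: FOLLOW(C) ⊇ FIRST(a) = {a}; new: +{a}
  S→a A: FOLLOW(A) ⊇ FOLLOW(S) ⊇ {$,a,b}; new: +{$}
  S→c B: FOLLOW(B) ⊇ FOLLOW(S) ⊇ {$,a,b}; new: +{$}
  FOLLOW[S]={$,a,b}  FOLLOW[A]={$,a,b}  FOLLOW[B]={$,a,b}  FOLLOW[C]={a}
iter 2: — fixpoint
  FOLLOW[S]={$,a,b}  FOLLOW[A]={$,a,b}  FOLLOW[B]={$,a,b}  FOLLOW[C]={a}

FOLLOW(B) = ["$", "a", "b"]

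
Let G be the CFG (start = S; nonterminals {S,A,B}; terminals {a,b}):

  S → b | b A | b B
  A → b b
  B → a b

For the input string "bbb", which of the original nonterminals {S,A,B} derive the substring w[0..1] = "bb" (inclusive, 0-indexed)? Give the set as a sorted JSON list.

Convert to CNF:
  S -> T0 A | T0 B | b
  A -> T0 T0
  B -> T1 T0
  T0 -> b
  T1 -> a

Fill CYK table bottom-up, restricted to cells inside w[0..1]:
  T[0,0] 'b' = {S,T0}  orig:{S}
  T[1,1] 'b' = {S,T0}  orig:{S}
  T[0,1] 'bb' = {A}

Original NTs in T[0,1] deriving "bb": ["A"]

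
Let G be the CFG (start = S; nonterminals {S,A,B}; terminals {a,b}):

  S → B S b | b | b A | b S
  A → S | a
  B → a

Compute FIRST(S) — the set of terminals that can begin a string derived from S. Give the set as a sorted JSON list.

FIRST sets, iterate to fixpoint:
iter 1:
  A via A→a: +{a}
  B via B→a: +{a}
  S via S→B S b: +{a}
  S via S→b: +{b}
  FIRST[S]={a,b}  FIRST[A]={a}  FIRST[B]={a}
iter 2:
  A via A→S: +{b}
  FIRST[S]={a,b}  FIRST[A]={a,b}  FIRST[B]={a}
iter 3: (no change)
  FIRST[S]={a,b}  FIRST[A]={a,b}  FIRST[B]={a}

FIRST(S) = ["a", "b"]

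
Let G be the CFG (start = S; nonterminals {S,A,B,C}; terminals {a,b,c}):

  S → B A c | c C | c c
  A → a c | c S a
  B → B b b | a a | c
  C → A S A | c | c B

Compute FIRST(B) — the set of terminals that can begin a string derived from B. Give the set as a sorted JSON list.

FIRST iteration:
[1]
  A via A→a c: +{a}
  A via A→c S a: +{c}
  B via B→a a: +{a}
  B via B→c: +{c}
  C via C→A S A: +{a,c}
  S via S→B A c: +{a,c}
  FIRST[S]={a,c}  FIRST[A]={a,c}  FIRST[B]={a,c}  FIRST[C]={a,c}
[2] — fixpoint
  FIRST[S]={a,c}  FIRST[A]={a,c}  FIRST[B]={a,c}  FIRST[C]={a,c}

FIRST(B) = ["a", "c"]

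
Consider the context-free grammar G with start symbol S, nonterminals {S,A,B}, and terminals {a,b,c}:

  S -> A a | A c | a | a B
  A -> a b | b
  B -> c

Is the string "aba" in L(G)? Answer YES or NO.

Convert to CNF:
  S -> A T0 | A T2 | T0 B | a
  A -> T0 T1 | b
  B -> c
  T0 -> a
  T1 -> b
  T2 -> c

CYK table (by increasing span):
  T[0,0] 'a' = {S,T0}  orig:{S}
  T[1,1] 'b' = {A,T1}  orig:{A}
  T[2,2] 'a' = {S,T0}  orig:{S}
  T[0,1] 'ab' = {A}
  T[1,2] 'ba' = {S}
  T[0,2] 'aba' = {S}

S ∈ T[0,2] ⇒ YES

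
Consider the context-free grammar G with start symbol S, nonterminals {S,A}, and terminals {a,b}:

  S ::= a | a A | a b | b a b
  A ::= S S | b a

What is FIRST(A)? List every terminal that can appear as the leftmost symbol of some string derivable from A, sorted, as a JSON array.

FIRST sets, iterate to fixpoint:
round 1:
  A via A→b a: +{b}
  S via S→a: +{a}
  S via S→b a b: +{b}
  S: {a,b}  A: {b}
round 2:
  A via A→S S: +{a}
  S: {a,b}  A: {a,b}
round 3: done
  S: {a,b}  A: {a,b}

FIRST(A) = ["a", "b"]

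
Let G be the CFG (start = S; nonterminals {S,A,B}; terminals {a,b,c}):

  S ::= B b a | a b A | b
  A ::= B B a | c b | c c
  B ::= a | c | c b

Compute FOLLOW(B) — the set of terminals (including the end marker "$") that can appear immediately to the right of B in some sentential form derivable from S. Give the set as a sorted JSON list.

FIRST iteration:
[1]
  A via A→c b: +{c}
  B via B→a: +{a}
  B via B→c: +{c}
  S via S→B b a: +{a,c}
  S via S→b: +{b}
  FIRST(S)={a,b,c}  FIRST(A)={c}  FIRST(B)={a,c}
[2]
  A via A→B B a: +{a}
  FIRST(S)={a,b,c}  FIRST(A)={a,c}  FIRST(B)={a,c}
[3] (no change)
  FIRST(S)={a,b,c}  FIRST(A)={a,c}  FIRST(B)={a,c}

FOLLOW sets:
FOLLOW(S) := {$}
pass 1:
  A→B B a: FOLLOW(B) ⊇ FIRST(B) = {a,c}; new: +{a,c}
  S→B b a: FOLLOW(B) ⊇ FIRST(b) = {b}; new: +{b}
  S→a b A: FOLLOW(A) ⊇ FOLLOW(S) ⊇ {$}; new: +{$}
  FOLLOW[S]={$}  FOLLOW[A]={$}  FOLLOW[B]={a,b,c}
pass 2: (stable)
  FOLLOW[S]={$}  FOLLOW[A]={$}  FOLLOW[B]={a,b,c}

FOLLOW(B) = ["a", "b", "c"]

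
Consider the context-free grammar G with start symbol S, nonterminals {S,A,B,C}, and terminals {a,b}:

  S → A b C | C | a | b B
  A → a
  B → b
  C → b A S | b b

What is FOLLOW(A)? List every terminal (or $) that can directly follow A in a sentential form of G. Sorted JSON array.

FIRST iteration:
pass 1:
  A via A→a: +{a}
  B via B→b: +{b}
  C via C→b A S: +{b}
  S via S→A b C: +{a}
  S via S→C: +{b}
  FIRST[S]={a,b}  FIRST[A]={a}  FIRST[B]={b}  FIRST[C]={b}
pass 2: done
  FIRST[S]={a,b}  FIRST[A]={a}  FIRST[B]={b}  FIRST[C]={b}

Compute FOLLOW by fixpoint:
initialize: $ ∈ FOLLOW(S)
round 1:
  C→b A S: FOLLOW(A) ⊇ FIRST(S) = {a,b}; new: +{a,b}
  S→A b C: FOLLOW(C) ⊇ FOLLOW(S) ⊇ {$}; new: +{$}
  S→b B: FOLLOW(B) ⊇ FOLLOW(S) ⊇ {$}; new: +{$}
  FOLLOW[S]={$}  FOLLOW[A]={a,b}  FOLLOW[B]={$}  FOLLOW[C]={$}
round 2: — fixpoint
  FOLLOW[S]={$}  FOLLOW[A]={a,b}  FOLLOW[B]={$}  FOLLOW[C]={$}

FOLLOW(A) = ["a", "b"]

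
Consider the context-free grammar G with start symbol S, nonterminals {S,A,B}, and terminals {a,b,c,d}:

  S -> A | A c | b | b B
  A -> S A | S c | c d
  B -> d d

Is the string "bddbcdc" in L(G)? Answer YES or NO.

CNF form of G:
  S -> A T0 | S A | S T0 | T0 T1 | T2 B | b
  A -> S A | S T0 | T0 T1
  B -> T1 T1
  T0 -> c
  T1 -> d
  T2 -> b

Fill CYK table bottom-up:
  cell(0,0) b: {S,T2}  orig:{S}
  cell(1,1) d: {T1}  orig:{}
  cell(2,2) d: {T1}  orig:{}
  cell(3,3) b: {S,T2}  orig:{S}
  cell(4,4) c: {T0}  orig:{}
  cell(5,5) d: {T1}  orig:{}
  cell(6,6) c: {T0}  orig:{}
  cell(0,1) bd: ∅
  cell(1,2) dd: {B}
  cell(2,3) db: ∅
  cell(3,4) bc: {A,S}
  cell(4,5) cd: {A,S}
  cell(5,6) dc: ∅
  cell(0,2) bdd: {S}
  cell(1,3) ddb: ∅
  cell(2,4) dbc: ∅
  cell(3,5) bcd: {A,S}
  cell(4,6) cdc: {A,S}
  cell(0,3) bddb: ∅
  cell(1,4) ddbc: ∅
  cell(2,5) dbcd: ∅
  cell(3,6) bcdc: {A,S}
  cell(0,4) bddbc: {A,S}
  cell(1,5) ddbcd: ∅
  cell(2,6) dbcdc: ∅
  cell(0,5) bddbcd: {A,S}
  cell(1,6) ddbcdc: ∅
  cell(0,6) bddbcdc: {A,S}

S ∈ T[0,6] ⇒ YES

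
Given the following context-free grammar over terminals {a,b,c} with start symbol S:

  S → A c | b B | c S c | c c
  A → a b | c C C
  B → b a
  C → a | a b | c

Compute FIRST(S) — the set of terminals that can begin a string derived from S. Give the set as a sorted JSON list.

FIRST iteration:
[1]
  A via A→a b: +{a}
  A via A→c C C: +{c}
  B via B→b a: +{b}
  C via C→a: +{a}
  C via C→c: +{c}
  S via S→A c: +{a,c}
  S via S→b B: +{b}
  S: {a,b,c}  A: {a,c}  B: {b}  C: {a,c}
[2] — fixpoint
  S: {a,b,c}  A: {a,c}  B: {b}  C: {a,c}

FIRST(S) = ["a", "b", "c"]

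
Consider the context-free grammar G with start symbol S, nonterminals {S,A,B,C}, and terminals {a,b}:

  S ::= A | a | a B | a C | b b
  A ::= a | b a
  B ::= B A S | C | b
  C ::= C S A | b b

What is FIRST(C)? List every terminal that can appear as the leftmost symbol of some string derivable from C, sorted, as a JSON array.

FIRST sets, iterate to fixpoint:
pass 1:
  A via A→a: +{a}
  A via A→b a: +{b}
  B via B→b: +{b}
  C via C→b b: +{b}
  S via S→A: +{a,b}
  S: {a,b}  A: {a,b}  B: {b}  C: {b}
pass 2: done
  S: {a,b}  A: {a,b}  B: {b}  C: {b}

FIRST(C) = ["b"]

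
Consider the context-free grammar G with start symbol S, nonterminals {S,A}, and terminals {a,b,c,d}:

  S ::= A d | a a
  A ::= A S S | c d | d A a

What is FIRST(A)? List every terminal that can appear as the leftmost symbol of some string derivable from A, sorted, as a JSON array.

FIRST sets, iterate to fixpoint:
pass 1:
  A via A→c d: +{c}
  A via A→d A a: +{d}
  S via S→A d: +{c,d}
  S via S→a a: +{a}
  FIRST(S)={a,c,d}  FIRST(A)={c,d}
pass 2: (stable)
  FIRST(S)={a,c,d}  FIRST(A)={c,d}

FIRST(A) = ["c", "d"]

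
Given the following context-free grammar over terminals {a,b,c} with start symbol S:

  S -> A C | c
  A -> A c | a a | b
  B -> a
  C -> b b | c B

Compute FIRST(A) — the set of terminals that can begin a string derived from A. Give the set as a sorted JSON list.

FIRST sets, iterate to fixpoint:
iter 1:
  A via A→a a: +{a}
  A via A→b: +{b}
  B via B→a: +{a}
  C via C→b b: +{b}
  C via C→c B: +{c}
  S via S→A C: +{a,b}
  S via S→c: +{c}
  S: {a,b,c}  A: {a,b}  B: {a}  C: {b,c}
iter 2: done
  S: {a,b,c}  A: {a,b}  B: {a}  C: {b,c}

FIRST(A) = ["a", "b"]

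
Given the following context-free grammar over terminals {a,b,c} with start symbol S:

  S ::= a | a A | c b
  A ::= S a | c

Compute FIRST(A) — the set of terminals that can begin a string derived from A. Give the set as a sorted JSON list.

FIRST sets, iterate to fixpoint:
round 1:
  A via A→c: +{c}
  S via S→a: +{a}
  S via S→c b: +{c}
  FIRST[S]={a,c}  FIRST[A]={c}
round 2:
  A via A→S a: +{a}
  FIRST[S]={a,c}  FIRST[A]={a,c}
round 3: (no change)
  FIRST[S]={a,c}  FIRST[A]={a,c}

FIRST(A) = ["a", "c"]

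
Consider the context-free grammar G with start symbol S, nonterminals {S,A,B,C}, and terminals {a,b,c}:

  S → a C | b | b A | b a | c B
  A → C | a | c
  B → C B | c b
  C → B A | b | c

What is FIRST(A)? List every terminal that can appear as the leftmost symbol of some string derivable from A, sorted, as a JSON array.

Compute FIRST by fixpoint:
round 1:
  A via A→a: +{a}
  A via A→c: +{c}
  B via B→c b: +{c}
  C via C→B A: +{c}
  C via C→b: +{b}
  S via S→a C: +{a}
  S via S→b: +{b}
  S via S→c B: +{c}
  S: {a,b,c}  A: {a,c}  B: {c}  C: {b,c}
round 2:
  A via A→C: +{b}
  B via B→C B: +{b}
  S: {a,b,c}  A: {a,b,c}  B: {b,c}  C: {b,c}
round 3: — fixpoint
  S: {a,b,c}  A: {a,b,c}  B: {b,c}  C: {b,c}

FIRST(A) = ["a", "b", "c"]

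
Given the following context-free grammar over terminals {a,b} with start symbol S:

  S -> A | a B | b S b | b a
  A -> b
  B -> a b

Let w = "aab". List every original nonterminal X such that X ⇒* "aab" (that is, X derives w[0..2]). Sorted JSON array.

Convert to CNF:
  S -> T0 B | T1 T0 | T1 X2 | b
  A -> b
  B -> T0 T1
  T0 -> a
  T1 -> b
  X2 -> S T1

Fill CYK table bottom-up — only the sub-triangle for w[0..2]:
  [0..0]={T0}  "a"  orig:{}
  [1..1]={T0}  "a"  orig:{}
  [2..2]={A,S,T1}  "b"  orig:{A,S}
  [0..1]=∅  "aa"
  [1..2]={B}  "ab"
  [0..2]={S}  "aab"

Original NTs in T[0,2] deriving "aab": ["S"]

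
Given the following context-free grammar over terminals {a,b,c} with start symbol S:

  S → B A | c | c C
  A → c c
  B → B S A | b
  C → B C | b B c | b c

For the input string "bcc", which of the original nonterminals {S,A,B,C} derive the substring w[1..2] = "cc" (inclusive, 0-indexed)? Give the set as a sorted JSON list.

Convert to CNF:
  S -> B A | T0 C | c
  A -> T0 T0
  B -> B X2 | b
  C -> B C | T1 T0 | T1 X3
  T0 -> c
  T1 -> b
  X2 -> S A
  X3 -> B T0

CYK table (by increasing span) (cells [i..j] with 1 ≤ i ≤ j ≤ 2 only):
  [1..1]={S,T0}  "c"  orig:{S}
  [2..2]={S,T0}  "c"  orig:{S}
  [1..2]={A}  "cc"

Original NTs in T[1,2] deriving "cc": ["A"]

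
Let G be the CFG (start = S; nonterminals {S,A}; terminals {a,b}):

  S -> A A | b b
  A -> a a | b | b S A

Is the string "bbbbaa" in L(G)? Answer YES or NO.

Convert to CNF:
  S -> A A | T1 T1
  A -> T0 T0 | T1 X2 | b
  T0 -> a
  T1 -> b
  X2 -> S A

CYK fill:
  cell(0,0) b: {A,T1}  orig:{A}
  cell(1,1) b: {A,T1}  orig:{A}
  cell(2,2) b: {A,T1}  orig:{A}
  cell(3,3) b: {A,T1}  orig:{A}
  cell(4,4) a: {T0}  orig:{}
  cell(5,5) a: {T0}  orig:{}
  cell(0,1) bb: {S}
  cell(1,2) bb: {S}
  cell(2,3) bb: {S}
  cell(3,4) ba: ∅
  cell(4,5) aa: {A}
  cell(0,2) bbb: {X2}  orig:{}
  cell(1,3) bbb: {X2}  orig:{}
  cell(2,4) bba: ∅
  cell(3,5) baa: {S}
  cell(0,3) bbbb: {A}
  cell(1,4) bbba: ∅
  cell(2,5) bbaa: {X2}  orig:{}
  cell(0,4) bbbba: ∅
  cell(1,5) bbbaa: {A}
  cell(0,5) bbbbaa: {S}

S ∈ T[0,5] ⇒ YES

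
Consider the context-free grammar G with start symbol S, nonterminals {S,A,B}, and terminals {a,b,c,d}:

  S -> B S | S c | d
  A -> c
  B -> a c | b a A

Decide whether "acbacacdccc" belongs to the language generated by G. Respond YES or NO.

CNF form of G:
  S -> B S | S T1 | d
  A -> c
  B -> T0 T1 | T2 X3
  T0 -> a
  T1 -> c
  T2 -> b
  X3 -> T0 A

Fill CYK table bottom-up:
  [0..0]={T0}  "a"  orig:{}
  [1..1]={A,T1}  "c"  orig:{A}
  [2..2]={T2}  "b"  orig:{}
  [3..3]={T0}  "a"  orig:{}
  [4..4]={A,T1}  "c"  orig:{A}
  [5..5]={T0}  "a"  orig:{}
  [6..6]={A,T1}  "c"  orig:{A}
  [7..7]={S}  "d"
  [8..8]={A,T1}  "c"  orig:{A}
  [9..9]={A,T1}  "c"  orig:{A}
  [10..10]={A,T1}  "c"  orig:{A}
  [0..1]={B,X3}  "ac"  orig:{B}
  [1..2]=∅  "cb"
  [2..3]=∅  "ba"
  [3..4]={B,X3}  "ac"  orig:{B}
  [4..5]=∅  "ca"
  [5..6]={B,X3}  "ac"  orig:{B}
  [6..7]=∅  "cd"
  [7..8]={S}  "dc"
  [8..9]=∅  "cc"
  [9..10]=∅  "cc"
  [0..2]=∅  "acb"
  [1..3]=∅  "cba"
  [2..4]={B}  "bac"
  [3..5]=∅  "aca"
  [4..6]=∅  "cac"
  [5..7]={S}  "acd"
  [6..8]=∅  "cdc"
  [7..9]={S}  "dcc"
  [8..10]=∅  "ccc"
  [0..3]=∅  "acba"
  [1..4]=∅  "cbac"
  [2..5]=∅  "baca"
  [3..6]=∅  "acac"
  [4..7]=∅  "cacd"
  [5..8]={S}  "acdc"
  [6..9]=∅  "cdcc"
  [7..10]={S}  "dccc"
  [0..4]=∅  "acbac"
  [1..5]=∅  "cbaca"
  [2..6]=∅  "bacac"
  [3..7]={S}  "acacd"
  [4..8]=∅  "cacdc"
  [5..9]={S}  "acdcc"
  [6..10]=∅  "cdccc"
  [0..5]=∅  "acbaca"
  [1..6]=∅  "cbacac"
  [2..7]={S}  "bacacd"
  [3..8]={S}  "acacdc"
  [4..9]=∅  "cacdcc"
  [5..10]={S}  "acdccc"
  [0..6]=∅  "acbacac"
  [1..7]=∅  "cbacacd"
  [2..8]={S}  "bacacdc"
  [3..9]={S}  "acacdcc"
  [4..10]=∅  "cacdccc"
  [0..7]={S}  "acbacacd"
  [1..8]=∅  "cbacacdc"
  [2..9]={S}  "bacacdcc"
  [3..10]={S}  "acacdccc"
  [0..8]={S}  "acbacacdc"
  [1..9]=∅  "cbacacdcc"
  [2..10]={S}  "bacacdccc"
  [0..9]={S}  "acbacacdcc"
  [1..10]=∅  "cbacacdccc"
  [0..10]={S}  "acbacacdccc"

S ∈ T[0,10] ⇒ YES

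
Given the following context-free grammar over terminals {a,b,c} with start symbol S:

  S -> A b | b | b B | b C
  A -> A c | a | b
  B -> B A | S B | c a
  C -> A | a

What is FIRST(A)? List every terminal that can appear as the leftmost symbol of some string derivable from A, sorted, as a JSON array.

Compute FIRST by fixpoint:
round 1:
  A via A→a: +{a}
  A via A→b: +{b}
  B via B→c a: +{c}
  C via C→A: +{a,b}
  S via S→A b: +{a,b}
  S: {a,b}  A: {a,b}  B: {c}  C: {a,b}
round 2:
  B via B→S B: +{a,b}
  S: {a,b}  A: {a,b}  B: {a,b,c}  C: {a,b}
round 3: (no change)
  S: {a,b}  A: {a,b}  B: {a,b,c}  C: {a,b}

FIRST(A) = ["a", "b"]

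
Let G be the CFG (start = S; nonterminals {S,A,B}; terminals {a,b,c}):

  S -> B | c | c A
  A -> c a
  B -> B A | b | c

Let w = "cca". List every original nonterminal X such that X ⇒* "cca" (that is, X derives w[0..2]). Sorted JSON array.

CNF form of G:
  S -> B A | T0 A | b | c
  A -> T0 T1
  B -> B A | b | c
  T0 -> c
  T1 -> a

CYK fill — only the sub-triangle for w[0..2]:
  cell(0,0) c: {B,S,T0}  orig:{B,S}
  cell(1,1) c: {B,S,T0}  orig:{B,S}
  cell(2,2) a: {T1}  orig:{}
  cell(0,1) cc: ∅
  cell(1,2) ca: {A}
  cell(0,2) cca: {B,S}

Original NTs in T[0,2] deriving "cca": ["B", "S"]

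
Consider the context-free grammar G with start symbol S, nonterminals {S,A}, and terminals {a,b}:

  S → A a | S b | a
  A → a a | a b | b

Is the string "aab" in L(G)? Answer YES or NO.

Convert to CNF:
  S -> A T0 | S T1 | a
  A -> T0 T0 | T0 T1 | b
  T0 -> a
  T1 -> b

CYK table (by increasing span):
  cell(0,0) a: {S,T0}  orig:{S}
  cell(1,1) a: {S,T0}  orig:{S}
  cell(2,2) b: {A,T1}  orig:{A}
  cell(0,1) aa: {A}
  cell(1,2) ab: {A,S}
  cell(0,2) aab: ∅

S ∉ T[0,2] ⇒ NO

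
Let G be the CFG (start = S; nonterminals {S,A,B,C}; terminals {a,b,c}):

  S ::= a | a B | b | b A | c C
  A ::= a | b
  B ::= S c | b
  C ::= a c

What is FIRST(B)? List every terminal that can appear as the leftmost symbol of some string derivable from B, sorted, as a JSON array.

FIRST sets, iterate to fixpoint:
round 1:
  A via A→a: +{a}
  A via A→b: +{b}
  B via B→b: +{b}
  C via C→a c: +{a}
  S via S→a: +{a}
  S via S→b: +{b}
  S via S→c C: +{c}
  FIRST(S)={a,b,c}  FIRST(A)={a,b}  FIRST(B)={b}  FIRST(C)={a}
round 2:
  B via B→S c: +{a,c}
  FIRST(S)={a,b,c}  FIRST(A)={a,b}  FIRST(B)={a,b,c}  FIRST(C)={a}
round 3: (stable)
  FIRST(S)={a,b,c}  FIRST(A)={a,b}  FIRST(B)={a,b,c}  FIRST(C)={a}

FIRST(B) = ["a", "b", "c"]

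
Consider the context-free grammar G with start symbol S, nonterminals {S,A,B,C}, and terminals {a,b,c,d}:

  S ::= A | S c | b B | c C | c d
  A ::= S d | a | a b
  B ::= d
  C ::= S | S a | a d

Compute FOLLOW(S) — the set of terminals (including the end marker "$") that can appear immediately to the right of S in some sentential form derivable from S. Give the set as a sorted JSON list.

FIRST iteration:
round 1:
  A via A→a: +{a}
  B via B→d: +{d}
  C via C→a d: +{a}
  S via S→A: +{a}
  S via S→b B: +{b}
  S via S→c C: +{c}
  S: {a,b,c}  A: {a}  B: {d}  C: {a}
round 2:
  A via A→S d: +{b,c}
  C via C→S: +{b,c}
  S: {a,b,c}  A: {a,b,c}  B: {d}  C: {a,b,c}
round 3: — fixpoint
  S: {a,b,c}  A: {a,b,c}  B: {d}  C: {a,b,c}

FOLLOW iteration:
FOLLOW(S) := {$}
pass 1:
  A→S d: FOLLOW(S) ⊇ FIRST(d) = {d}; new: +{d}
  C→S a: FOLLOW(S) ⊇ FIRST(a) = {a}; new: +{a}
  S→A: FOLLOW(A) ⊇ FOLLOW(S) ⊇ {$,a,d}; new: +{$,a,d}
  S→S c: FOLLOW(S) ⊇ FIRST(c) = {c}; new: +{c}
  S→b B: FOLLOW(B) ⊇ FOLLOW(S) ⊇ {$,a,c,d}; new: +{$,a,c,d}
  S→c C: FOLLOW(C) ⊇ FOLLOW(S) ⊇ {$,a,c,d}; new: +{$,a,c,d}
  S: {$,a,c,d}  A: {$,a,d}  B: {$,a,c,d}  C: {$,a,c,d}
pass 2:
  S→A: FOLLOW(A) ⊇ FOLLOW(S) ⊇ {$,a,c,d}; new: +{c}
  S: {$,a,c,d}  A: {$,a,c,d}  B: {$,a,c,d}  C: {$,a,c,d}
pass 3: done
  S: {$,a,c,d}  A: {$,a,c,d}  B: {$,a,c,d}  C: {$,a,c,d}

FOLLOW(S) = ["$", "a", "c", "d"]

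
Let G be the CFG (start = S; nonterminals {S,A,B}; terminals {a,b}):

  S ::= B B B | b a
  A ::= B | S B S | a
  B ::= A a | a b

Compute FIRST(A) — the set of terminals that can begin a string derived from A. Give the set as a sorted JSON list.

FIRST iteration:
pass 1:
  A via A→a: +{a}
  B via B→A a: +{a}
  S via S→B B B: +{a}
  S via S→b a: +{b}
  S: {a,b}  A: {a}  B: {a}
pass 2:
  A via A→S B S: +{b}
  B via B→A a: +{b}
  S: {a,b}  A: {a,b}  B: {a,b}
pass 3: done
  S: {a,b}  A: {a,b}  B: {a,b}

FIRST(A) = ["a", "b"]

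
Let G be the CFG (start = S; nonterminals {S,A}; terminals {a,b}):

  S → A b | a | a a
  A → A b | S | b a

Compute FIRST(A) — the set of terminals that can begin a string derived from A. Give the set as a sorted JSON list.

FIRST sets, iterate to fixpoint:
round 1:
  A via A→b a: +{b}
  S via S→A b: +{b}
  S via S→a: +{a}
  FIRST[S]={a,b}  FIRST[A]={b}
round 2:
  A via A→S: +{a}
  FIRST[S]={a,b}  FIRST[A]={a,b}
round 3: done
  FIRST[S]={a,b}  FIRST[A]={a,b}

FIRST(A) = ["a", "b"]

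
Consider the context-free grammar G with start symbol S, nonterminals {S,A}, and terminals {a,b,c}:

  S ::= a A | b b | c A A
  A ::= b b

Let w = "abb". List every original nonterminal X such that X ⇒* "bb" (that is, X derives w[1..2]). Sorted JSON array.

Convert to CNF:
  S -> T0 T0 | T1 A | T2 X3
  A -> T0 T0
  T0 -> b
  T1 -> a
  T2 -> c
  X3 -> A A

CYK table (by increasing span), restricted to cells inside w[1..2]:
  [1..1]={T0}  "b"  orig:{}
  [2..2]={T0}  "b"  orig:{}
  [1..2]={A,S}  "bb"

Original NTs in T[1,2] deriving "bb": ["A", "S"]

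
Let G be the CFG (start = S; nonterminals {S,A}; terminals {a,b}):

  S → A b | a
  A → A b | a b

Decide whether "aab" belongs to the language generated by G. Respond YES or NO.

Convert to CNF:
  S -> A T0 | a
  A -> A T0 | T1 T0
  T0 -> b
  T1 -> a

CYK fill:
  [0..0]={S,T1}  "a"  orig:{S}
  [1..1]={S,T1}  "a"  orig:{S}
  [2..2]={T0}  "b"  orig:{}
  [0..1]=∅  "aa"
  [1..2]={A}  "ab"
  [0..2]=∅  "aab"

S ∉ T[0,2] ⇒ NO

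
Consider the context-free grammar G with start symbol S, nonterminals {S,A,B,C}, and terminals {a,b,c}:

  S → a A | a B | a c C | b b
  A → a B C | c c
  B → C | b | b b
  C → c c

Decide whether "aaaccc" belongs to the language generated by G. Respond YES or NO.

CNF form of G:
  S -> T0 A | T0 B | T0 X4 | T2 T2
  A -> T0 X3 | T1 T1
  B -> T1 T1 | T2 T2 | b
  C -> T1 T1
  T0 -> a
  T1 -> c
  T2 -> b
  X3 -> B C
  X4 -> T1 C

CYK table (by increasing span):
  cell(0,0) a: {T0}  orig:{}
  cell(1,1) a: {T0}  orig:{}
  cell(2,2) a: {T0}  orig:{}
  cell(3,3) c: {T1}  orig:{}
  cell(4,4) c: {T1}  orig:{}
  cell(5,5) c: {T1}  orig:{}
  cell(0,1) aa: ∅
  cell(1,2) aa: ∅
  cell(2,3) ac: ∅
  cell(3,4) cc: {A,B,C}
  cell(4,5) cc: {A,B,C}
  cell(0,2) aaa: ∅
  cell(1,3) aac: ∅
  cell(2,4) acc: {S}
  cell(3,5) ccc: {X4}  orig:{}
  cell(0,3) aaac: ∅
  cell(1,4) aacc: ∅
  cell(2,5) accc: {S}
  cell(0,4) aaacc: ∅
  cell(1,5) aaccc: ∅
  cell(0,5) aaaccc: ∅

S ∉ T[0,5] ⇒ NO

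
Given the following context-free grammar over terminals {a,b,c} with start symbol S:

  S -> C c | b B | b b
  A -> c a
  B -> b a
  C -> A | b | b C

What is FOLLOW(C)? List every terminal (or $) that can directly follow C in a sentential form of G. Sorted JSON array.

Compute FIRST by fixpoint:
round 1:
  A via A→c a: +{c}
  B via B→b a: +{b}
  C via C→A: +{c}
  C via C→b: +{b}
  S via S→C c: +{b,c}
  FIRST(S)={b,c}  FIRST(A)={c}  FIRST(B)={b}  FIRST(C)={b,c}
round 2: (no change)
  FIRST(S)={b,c}  FIRST(A)={c}  FIRST(B)={b}  FIRST(C)={b,c}

FOLLOW sets:
FOLLOW(S) := {$}
pass 1:
  S→C c: FOLLOW(C) ⊇ FIRST(c) = {c}; new: +{c}
  S→b B: FOLLOW(B) ⊇ FOLLOW(S) ⊇ {$}; new: +{$}
  FOLLOW(S)={$}  FOLLOW(A)={}  FOLLOW(B)={$}  FOLLOW(C)={c}
pass 2:
  C→A: FOLLOW(A) ⊇ FOLLOW(C) ⊇ {c}; new: +{c}
  FOLLOW(S)={$}  FOLLOW(A)={c}  FOLLOW(B)={$}  FOLLOW(C)={c}
pass 3: done
  FOLLOW(S)={$}  FOLLOW(A)={c}  FOLLOW(B)={$}  FOLLOW(C)={c}

FOLLOW(C) = ["c"]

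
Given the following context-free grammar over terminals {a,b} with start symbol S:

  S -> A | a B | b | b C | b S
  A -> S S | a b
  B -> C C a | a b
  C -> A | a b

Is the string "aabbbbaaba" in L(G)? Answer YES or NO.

CNF form of G:
  S -> S S | T0 B | T0 T1 | T1 C | T1 S | b
  A -> S S | T0 T1
  B -> C X2 | T0 T1
  C -> S S | T0 T1
  T0 -> a
  T1 -> b
  X2 -> C T0

CYK fill:
  [0..0]={T0}  "a"  orig:{}
  [1..1]={T0}  "a"  orig:{}
  [2..2]={S,T1}  "b"  orig:{S}
  [3..3]={S,T1}  "b"  orig:{S}
  [4..4]={S,T1}  "b"  orig:{S}
  [5..5]={S,T1}  "b"  orig:{S}
  [6..6]={T0}  "a"  orig:{}
  [7..7]={T0}  "a"  orig:{}
  [8..8]={S,T1}  "b"  orig:{S}
  [9..9]={T0}  "a"  orig:{}
  [0..1]=∅  "aa"
  [1..2]={A,B,C,S}  "ab"
  [2..3]={A,C,S}  "bb"
  [3..4]={A,C,S}  "bb"
  [4..5]={A,C,S}  "bb"
  [5..6]=∅  "ba"
  [6..7]=∅  "aa"
  [7..8]={A,B,C,S}  "ab"
  [8..9]=∅  "ba"
  [0..2]={S}  "aab"
  [1..3]={A,C,S}  "abb"
  [2..4]={A,C,S}  "bbb"
  [3..5]={A,C,S}  "bbb"
  [4..6]={X2}  "bba"  orig:{}
  [5..7]=∅  "baa"
  [6..8]={S}  "aab"
  [7..9]={X2}  "aba"  orig:{}
  [0..3]={A,C,S}  "aabb"
  [1..4]={A,C,S}  "abbb"
  [2..5]={A,C,S}  "bbbb"
  [3..6]={X2}  "bbba"  orig:{}
  [4..7]=∅  "bbaa"
  [5..8]={A,C,S}  "baab"
  [6..9]=∅  "aaba"
  [0..4]={A,C,S}  "aabbb"
  [1..5]={A,C,S}  "abbbb"
  [2..6]={B,X2}  "bbbba"  orig:{B}
  [3..7]=∅  "bbbaa"
  [4..8]={A,C,S}  "bbaab"
  [5..9]={X2}  "baaba"  orig:{}
  [0..5]={A,C,S}  "aabbbb"
  [1..6]={B,S,X2}  "abbbba"  orig:{B,S}
  [2..7]=∅  "bbbbaa"
  [3..8]={A,C,S}  "bbbaab"
  [4..9]={X2}  "bbaaba"  orig:{}
  [0..6]={B,S,X2}  "aabbbba"  orig:{B,S}
  [1..7]=∅  "abbbbaa"
  [2..8]={A,C,S}  "bbbbaab"
  [3..9]={B,X2}  "bbbaaba"  orig:{B}
  [0..7]=∅  "aabbbbaa"
  [1..8]={A,C,S}  "abbbbaab"
  [2..9]={B,X2}  "bbbbaaba"  orig:{B}
  [0..8]={A,C,S}  "aabbbbaab"
  [1..9]={B,S,X2}  "abbbbaaba"  orig:{B,S}
  [0..9]={B,S,X2}  "aabbbbaaba"  orig:{B,S}

S ∈ T[0,9] ⇒ YES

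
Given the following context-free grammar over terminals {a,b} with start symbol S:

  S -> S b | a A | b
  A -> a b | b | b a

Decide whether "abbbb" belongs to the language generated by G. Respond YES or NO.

CNF form of G:
  S -> S T1 | T0 A | b
  A -> T0 T1 | T1 T0 | b
  T0 -> a
  T1 -> b

CYK table (by increasing span):
  [0..0]={T0}  "a"  orig:{}
  [1..1]={A,S,T1}  "b"  orig:{A,S}
  [2..2]={A,S,T1}  "b"  orig:{A,S}
  [3..3]={A,S,T1}  "b"  orig:{A,S}
  [4..4]={A,S,T1}  "b"  orig:{A,S}
  [0..1]={A,S}  "ab"
  [1..2]={S}  "bb"
  [2..3]={S}  "bb"
  [3..4]={S}  "bb"
  [0..2]={S}  "abb"
  [1..3]={S}  "bbb"
  [2..4]={S}  "bbb"
  [0..3]={S}  "abbb"
  [1..4]={S}  "bbbb"
  [0..4]={S}  "abbbb"

S ∈ T[0,4] ⇒ YES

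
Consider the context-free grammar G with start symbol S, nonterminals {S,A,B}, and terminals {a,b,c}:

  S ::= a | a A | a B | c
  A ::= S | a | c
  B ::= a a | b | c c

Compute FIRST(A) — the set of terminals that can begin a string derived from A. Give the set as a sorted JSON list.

FIRST sets, iterate to fixpoint:
iter 1:
  A via A→a: +{a}
  A via A→c: +{c}
  B via B→a a: +{a}
  B via B→b: +{b}
  B via B→c c: +{c}
  S via S→a: +{a}
  S via S→c: +{c}
  S: {a,c}  A: {a,c}  B: {a,b,c}
iter 2: — fixpoint
  S: {a,c}  A: {a,c}  B: {a,b,c}

FIRST(A) = ["a", "c"]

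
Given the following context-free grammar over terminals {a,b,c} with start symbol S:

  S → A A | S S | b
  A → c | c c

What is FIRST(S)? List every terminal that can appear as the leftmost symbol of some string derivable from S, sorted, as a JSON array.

FIRST iteration:
[1]
  A via A→c: +{c}
  S via S→A A: +{c}
  S via S→b: +{b}
  FIRST(S)={b,c}  FIRST(A)={c}
[2] done
  FIRST(S)={b,c}  FIRST(A)={c}

FIRST(S) = ["b", "c"]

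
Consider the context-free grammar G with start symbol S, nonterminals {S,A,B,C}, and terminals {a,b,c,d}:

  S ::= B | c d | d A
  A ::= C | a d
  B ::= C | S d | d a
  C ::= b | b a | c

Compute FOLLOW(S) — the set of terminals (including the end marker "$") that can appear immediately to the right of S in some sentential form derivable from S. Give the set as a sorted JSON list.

FIRST iteration:
[1]
  A via A→a d: +{a}
  B via B→d a: +{d}
  C via C→b: +{b}
  C via C→c: +{c}
  S via S→B: +{d}
  S via S→c d: +{c}
  FIRST[S]={c,d}  FIRST[A]={a}  FIRST[B]={d}  FIRST[C]={b,c}
[2]
  A via A→C: +{b,c}
  B via B→C: +{b,c}
  S via S→B: +{b}
  FIRST[S]={b,c,d}  FIRST[A]={a,b,c}  FIRST[B]={b,c,d}  FIRST[C]={b,c}
[3] done
  FIRST[S]={b,c,d}  FIRST[A]={a,b,c}  FIRST[B]={b,c,d}  FIRST[C]={b,c}

FOLLOW sets:
FOLLOW(S) := {$}
[1]
  B→S d: FOLLOW(S) ⊇ FIRST(d) = {d}; new: +{d}
  S→B: FOLLOW(B) ⊇ FOLLOW(S) ⊇ {$,d}; new: +{$,d}
  S→d A: FOLLOW(A) ⊇ FOLLOW(S) ⊇ {$,d}; new: +{$,d}
  S: {$,d}  A: {$,d}  B: {$,d}  C: {}
[2]
  A→C: FOLLOW(C) ⊇ FOLLOW(A) ⊇ {$,d}; new: +{$,d}
  S: {$,d}  A: {$,d}  B: {$,d}  C: {$,d}
[3] done
  S: {$,d}  A: {$,d}  B: {$,d}  C: {$,d}

FOLLOW(S) = ["$", "d"]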